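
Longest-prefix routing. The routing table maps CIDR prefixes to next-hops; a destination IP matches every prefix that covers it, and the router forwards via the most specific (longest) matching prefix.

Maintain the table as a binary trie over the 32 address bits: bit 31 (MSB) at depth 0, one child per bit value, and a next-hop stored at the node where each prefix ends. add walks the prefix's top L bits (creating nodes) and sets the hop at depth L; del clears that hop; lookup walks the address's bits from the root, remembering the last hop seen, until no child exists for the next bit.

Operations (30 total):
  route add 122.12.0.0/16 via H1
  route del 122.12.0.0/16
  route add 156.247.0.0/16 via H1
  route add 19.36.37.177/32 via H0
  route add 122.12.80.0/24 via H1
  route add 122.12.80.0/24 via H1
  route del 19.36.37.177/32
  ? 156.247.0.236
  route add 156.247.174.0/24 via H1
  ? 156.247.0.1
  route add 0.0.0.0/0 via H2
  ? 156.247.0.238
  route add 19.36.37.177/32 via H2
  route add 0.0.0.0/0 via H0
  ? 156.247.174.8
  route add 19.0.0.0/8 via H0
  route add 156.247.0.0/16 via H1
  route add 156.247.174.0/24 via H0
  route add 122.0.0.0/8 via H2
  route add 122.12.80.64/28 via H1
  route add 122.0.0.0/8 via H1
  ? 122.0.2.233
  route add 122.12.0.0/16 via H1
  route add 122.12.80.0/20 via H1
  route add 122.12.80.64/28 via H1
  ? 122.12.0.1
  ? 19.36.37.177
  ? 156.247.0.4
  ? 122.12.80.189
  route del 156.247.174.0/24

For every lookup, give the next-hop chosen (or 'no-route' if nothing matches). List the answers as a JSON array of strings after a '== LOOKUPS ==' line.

Apply in order:
  + 122.12.0.0/16 (H1) depth=16
  - 122.12.0.0/16 clear@16
  + 156.247.0.0/16 (H1) depth=16
  + 19.36.37.177/32 (H0) depth=32
  + 122.12.80.0/24 (H1) depth=24
  + 122.12.80.0/24 (H1) depth=24
  - 19.36.37.177/32 clear@32
  lookup 156.247.0.236: bits 1001110011110111 walk d0:-→d1:-→d2:-→d3:-→d4:-→d5:-→d6:-→d7:-→d8:-→d9:-→d10:-→d11:-→d12:-→d13:-→d14:-→d15:-→d16:H1 -> H1
  + 156.247.174.0/24 (H1) depth=24
  lookup 156.247.0.1: bits 1001110011110111 walk d0:-→d1:-→d2:-→d3:-→d4:-→d5:-→d6:-→d7:-→d8:-→d9:-→d10:-→d11:-→d12:-→d13:-→d14:-→d15:-→d16:H1 -> H1
  + 0.0.0.0/0 (H2) depth=0
  lookup 156.247.0.238: bits 1001110011110111 walk d0:H2→d1:-→d2:-→d3:-→d4:-→d5:-→d6:-→d7:-→d8:-→d9:-→d10:-→d11:-→d12:-→d13:-→d14:-→d15:-→d16:H1 -> H1
  + 19.36.37.177/32 (H2) depth=32
  + 0.0.0.0/0 (H0) depth=0
  lookup 156.247.174.8: bits 100111001111011110101110 walk d0:H0→d1:-→d2:-→d3:-→d4:-→d5:-→d6:-→d7:-→d8:-→d9:-→d10:-→d11:-→d12:-→d13:-→d14:-→d15:-→d16:H1→d17:-→d18:-→d19:-→d20:-→d21:-→d22:-→d23:-→d24:H1 -> H1
  + 19.0.0.0/8 (H0) depth=8
  + 156.247.0.0/16 (H1) depth=16
  + 156.247.174.0/24 (H0) depth=24
  + 122.0.0.0/8 (H2) depth=8
  + 122.12.80.64/28 (H1) depth=28
  + 122.0.0.0/8 (H1) depth=8
  lookup 122.0.2.233: bits 011110100000 walk d0:H0→d1:-→d2:-→d3:-→d4:-→d5:-→d6:-→d7:-→d8:H1→d9:-→d10:-→d11:-→d12:- -> H1
  + 122.12.0.0/16 (H1) depth=16
  + 122.12.80.0/20 (H1) depth=20
  + 122.12.80.64/28 (H1) depth=28
  lookup 122.12.0.1: bits 01111010000011000 walk d0:H0→d1:-→d2:-→d3:-→d4:-→d5:-→d6:-→d7:-→d8:H1→d9:-→d10:-→d11:-→d12:-→d13:-→d14:-→d15:-→d16:H1→d17:- -> H1
  lookup 19.36.37.177: bits 00010011001001000010010110110001 walk d0:H0→d1:-→d2:-→d3:-→d4:-→d5:-→d6:-→d7:-→d8:H0→d9:-→d10:-→d11:-→d12:-→d13:-→d14:-→d15:-→d16:-→d17:-→d18:-→d19:-→d20:-→d21:-→d22:-→d23:-→d24:-→d25:-→d26:-→d27:-→d28:-→d29:-→d30:-→d31:-→d32:H2 -> H2
  lookup 156.247.0.4: bits 1001110011110111 walk d0:H0→d1:-→d2:-→d3:-→d4:-→d5:-→d6:-→d7:-→d8:-→d9:-→d10:-→d11:-→d12:-→d13:-→d14:-→d15:-→d16:H1 -> H1
  lookup 122.12.80.189: bits 011110100000110001010000 walk d0:H0→d1:-→d2:-→d3:-→d4:-→d5:-→d6:-→d7:-→d8:H1→d9:-→d10:-→d11:-→d12:-→d13:-→d14:-→d15:-→d16:H1→d17:-→d18:-→d19:-→d20:H1→d21:-→d22:-→d23:-→d24:H1 -> H1
  - 156.247.174.0/24 clear@24

== LOOKUPS ==
["H1","H1","H1","H1","H1","H1","H2","H1","H1"]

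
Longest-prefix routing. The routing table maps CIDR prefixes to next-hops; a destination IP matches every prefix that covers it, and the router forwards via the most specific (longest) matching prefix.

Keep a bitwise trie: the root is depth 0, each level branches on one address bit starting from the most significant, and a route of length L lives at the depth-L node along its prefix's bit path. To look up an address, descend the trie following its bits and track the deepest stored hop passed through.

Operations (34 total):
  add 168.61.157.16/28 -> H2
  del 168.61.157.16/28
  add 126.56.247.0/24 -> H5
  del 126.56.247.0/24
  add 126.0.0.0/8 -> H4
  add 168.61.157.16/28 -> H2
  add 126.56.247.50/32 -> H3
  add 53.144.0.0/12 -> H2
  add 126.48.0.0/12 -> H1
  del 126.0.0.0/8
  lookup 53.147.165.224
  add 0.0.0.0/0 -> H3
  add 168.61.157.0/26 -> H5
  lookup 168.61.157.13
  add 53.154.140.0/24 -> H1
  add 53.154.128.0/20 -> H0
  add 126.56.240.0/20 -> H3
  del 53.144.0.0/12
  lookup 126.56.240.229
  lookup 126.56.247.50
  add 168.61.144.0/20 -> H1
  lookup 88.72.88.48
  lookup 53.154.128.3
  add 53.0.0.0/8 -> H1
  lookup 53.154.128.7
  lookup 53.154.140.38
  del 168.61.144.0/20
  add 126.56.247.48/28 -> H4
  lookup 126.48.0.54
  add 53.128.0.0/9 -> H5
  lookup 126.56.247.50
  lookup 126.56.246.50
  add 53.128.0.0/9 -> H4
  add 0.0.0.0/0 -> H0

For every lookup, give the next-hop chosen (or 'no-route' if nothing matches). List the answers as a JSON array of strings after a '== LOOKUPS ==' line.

Trace:
  add 168.61.157.16/28 -> H2 at depth 28
  del 168.61.157.16/28 (clear depth 28)
  add 126.56.247.0/24 -> H5 at depth 24
  del 126.56.247.0/24 (clear depth 24)
  add 126.0.0.0/8 -> H4 at depth 8
  add 168.61.157.16/28 -> H2 at depth 28
  add 126.56.247.50/32 -> H3 at depth 32
  add 53.144.0.0/12 -> H2 at depth 12
  add 126.48.0.0/12 -> H1 at depth 12
  del 126.0.0.0/8 (clear depth 8)
  lookup 53.147.165.224: bits 001101011001 walk d0:-→d1:-→d2:-→d3:-→d4:-→d5:-→d6:-→d7:-→d8:-→d9:-→d10:-→d11:-→d12:H2 -> H2
  add 0.0.0.0/0 -> H3 at depth 0
  add 168.61.157.0/26 -> H5 at depth 26
  lookup 168.61.157.13: bits 101010000011110110011101000 walk d0:H3→d1:-→d2:-→d3:-→d4:-→d5:-→d6:-→d7:-→d8:-→d9:-→d10:-→d11:-→d12:-→d13:-→d14:-→d15:-→d16:-→d17:-→d18:-→d19:-→d20:-→d21:-→d22:-→d23:-→d24:-→d25:-→d26:H5→d27:- -> H5
  add 53.154.140.0/24 -> H1 at depth 24
  add 53.154.128.0/20 -> H0 at depth 20
  add 126.56.240.0/20 -> H3 at depth 20
  del 53.144.0.0/12 (clear depth 12)
  lookup 126.56.240.229: bits 011111100011100011110 walk d0:H3→d1:-→d2:-→d3:-→d4:-→d5:-→d6:-→d7:-→d8:-→d9:-→d10:-→d11:-→d12:H1→d13:-→d14:-→d15:-→d16:-→d17:-→d18:-→d19:-→d20:H3→d21:- -> H3
  lookup 126.56.247.50: bits 01111110001110001111011100110010 walk d0:H3→d1:-→d2:-→d3:-→d4:-→d5:-→d6:-→d7:-→d8:-→d9:-→d10:-→d11:-→d12:H1→d13:-→d14:-→d15:-→d16:-→d17:-→d18:-→d19:-→d20:H3→d21:-→d22:-→d23:-→d24:-→d25:-→d26:-→d27:-→d28:-→d29:-→d30:-→d31:-→d32:H3 -> H3
  add 168.61.144.0/20 -> H1 at depth 20
  lookup 88.72.88.48: bits 01 walk d0:H3→d1:-→d2:- -> H3
  lookup 53.154.128.3: bits 00110101100110101000 walk d0:H3→d1:-→d2:-→d3:-→d4:-→d5:-→d6:-→d7:-→d8:-→d9:-→d10:-→d11:-→d12:-→d13:-→d14:-→d15:-→d16:-→d17:-→d18:-→d19:-→d20:H0 -> H0
  add 53.0.0.0/8 -> H1 at depth 8
  lookup 53.154.128.7: bits 00110101100110101000 walk d0:H3→d1:-→d2:-→d3:-→d4:-→d5:-→d6:-→d7:-→d8:H1→d9:-→d10:-→d11:-→d12:-→d13:-→d14:-→d15:-→d16:-→d17:-→d18:-→d19:-→d20:H0 -> H0
  lookup 53.154.140.38: bits 001101011001101010001100 walk d0:H3→d1:-→d2:-→d3:-→d4:-→d5:-→d6:-→d7:-→d8:H1→d9:-→d10:-→d11:-→d12:-→d13:-→d14:-→d15:-→d16:-→d17:-→d18:-→d19:-→d20:H0→d21:-→d22:-→d23:-→d24:H1 -> H1
  del 168.61.144.0/20 (clear depth 20)
  add 126.56.247.48/28 -> H4 at depth 28
  lookup 126.48.0.54: bits 011111100011 walk d0:H3→d1:-→d2:-→d3:-→d4:-→d5:-→d6:-→d7:-→d8:-→d9:-→d10:-→d11:-→d12:H1 -> H1
  add 53.128.0.0/9 -> H5 at depth 9
  lookup 126.56.247.50: bits 01111110001110001111011100110010 walk d0:H3→d1:-→d2:-→d3:-→d4:-→d5:-→d6:-→d7:-→d8:-→d9:-→d10:-→d11:-→d12:H1→d13:-→d14:-→d15:-→d16:-→d17:-→d18:-→d19:-→d20:H3→d21:-→d22:-→d23:-→d24:-→d25:-→d26:-→d27:-→d28:H4→d29:-→d30:-→d31:-→d32:H3 -> H3
  lookup 126.56.246.50: bits 01111110001110001111011 walk d0:H3→d1:-→d2:-→d3:-→d4:-→d5:-→d6:-→d7:-→d8:-→d9:-→d10:-→d11:-→d12:H1→d13:-→d14:-→d15:-→d16:-→d17:-→d18:-→d19:-→d20:H3→d21:-→d22:-→d23:- -> H3
  add 53.128.0.0/9 -> H4 at depth 9
  add 0.0.0.0/0 -> H0 at depth 0

== LOOKUPS ==
["H2","H5","H3","H3","H3","H0","H0","H1","H1","H3","H3"]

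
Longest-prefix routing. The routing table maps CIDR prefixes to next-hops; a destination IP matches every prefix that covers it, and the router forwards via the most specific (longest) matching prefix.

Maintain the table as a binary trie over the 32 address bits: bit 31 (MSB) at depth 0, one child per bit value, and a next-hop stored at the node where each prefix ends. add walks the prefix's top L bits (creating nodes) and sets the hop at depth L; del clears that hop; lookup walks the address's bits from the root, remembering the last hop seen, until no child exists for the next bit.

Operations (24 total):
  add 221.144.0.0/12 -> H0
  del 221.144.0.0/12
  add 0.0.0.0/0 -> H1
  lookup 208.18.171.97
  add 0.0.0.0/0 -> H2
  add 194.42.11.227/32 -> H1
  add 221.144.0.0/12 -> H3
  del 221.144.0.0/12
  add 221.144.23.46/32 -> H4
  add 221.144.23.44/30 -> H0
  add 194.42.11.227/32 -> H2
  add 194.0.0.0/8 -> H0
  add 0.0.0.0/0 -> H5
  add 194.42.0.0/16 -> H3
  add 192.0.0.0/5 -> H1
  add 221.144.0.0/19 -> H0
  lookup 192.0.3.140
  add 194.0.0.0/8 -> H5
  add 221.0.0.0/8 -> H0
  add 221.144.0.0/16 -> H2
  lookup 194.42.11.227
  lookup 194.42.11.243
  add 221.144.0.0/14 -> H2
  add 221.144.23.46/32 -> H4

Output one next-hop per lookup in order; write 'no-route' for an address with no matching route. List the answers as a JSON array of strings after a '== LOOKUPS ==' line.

Apply in order:
  + 221.144.0.0/12 (H0) depth=12
  - 221.144.0.0/12 clear@12
  + 0.0.0.0/0 (H1) depth=0
  ? 208.18.171.97  path d0:H1→d1:-→d2:-→d3:-→d4:-  best=H1
  + 0.0.0.0/0 (H2) depth=0
  + 194.42.11.227/32 (H1) depth=32
  + 221.144.0.0/12 (H3) depth=12
  - 221.144.0.0/12 clear@12
  + 221.144.23.46/32 (H4) depth=32
  + 221.144.23.44/30 (H0) depth=30
  + 194.42.11.227/32 (H2) depth=32
  + 194.0.0.0/8 (H0) depth=8
  + 0.0.0.0/0 (H5) depth=0
  + 194.42.0.0/16 (H3) depth=16
  + 192.0.0.0/5 (H1) depth=5
  + 221.144.0.0/19 (H0) depth=19
  ? 192.0.3.140  path d0:H5→d1:-→d2:-→d3:-→d4:-→d5:H1→d6:-  best=H1
  + 194.0.0.0/8 (H5) depth=8
  + 221.0.0.0/8 (H0) depth=8
  + 221.144.0.0/16 (H2) depth=16
  ? 194.42.11.227  path d0:H5→d1:-→d2:-→d3:-→d4:-→d5:H1→d6:-→d7:-→d8:H5→d9:-→d10:-→d11:-→d12:-→d13:-→d14:-→d15:-→d16:H3→d17:-→d18:-→d19:-→d20:-→d21:-→d22:-→d23:-→d24:-→d25:-→d26:-→d27:-→d28:-→d29:-→d30:-→d31:-→d32:H2  best=H2
  ? 194.42.11.243  path d0:H5→d1:-→d2:-→d3:-→d4:-→d5:H1→d6:-→d7:-→d8:H5→d9:-→d10:-→d11:-→d12:-→d13:-→d14:-→d15:-→d16:H3→d17:-→d18:-→d19:-→d20:-→d21:-→d22:-→d23:-→d24:-→d25:-→d26:-→d27:-  best=H3
  + 221.144.0.0/14 (H2) depth=14
  + 221.144.23.46/32 (H4) depth=32

== LOOKUPS ==
["H1","H1","H2","H3"]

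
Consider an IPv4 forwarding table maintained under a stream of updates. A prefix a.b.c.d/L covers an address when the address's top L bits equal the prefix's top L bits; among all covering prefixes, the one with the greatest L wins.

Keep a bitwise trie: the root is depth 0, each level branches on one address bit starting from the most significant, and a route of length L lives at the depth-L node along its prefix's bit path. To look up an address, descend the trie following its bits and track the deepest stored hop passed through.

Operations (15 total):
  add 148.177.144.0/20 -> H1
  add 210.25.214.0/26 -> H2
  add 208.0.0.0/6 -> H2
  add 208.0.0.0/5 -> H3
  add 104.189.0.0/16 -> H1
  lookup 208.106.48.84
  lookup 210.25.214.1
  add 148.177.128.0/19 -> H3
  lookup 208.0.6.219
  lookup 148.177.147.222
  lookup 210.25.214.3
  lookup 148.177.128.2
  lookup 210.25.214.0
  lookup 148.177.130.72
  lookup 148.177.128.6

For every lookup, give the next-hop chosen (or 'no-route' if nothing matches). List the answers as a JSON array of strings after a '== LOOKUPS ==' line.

Apply in order:
  add 148.177.144.0/20 -> H1 at depth 20
  add 210.25.214.0/26 -> H2 at depth 26
  add 208.0.0.0/6 -> H2 at depth 6
  add 208.0.0.0/5 -> H3 at depth 5
  add 104.189.0.0/16 -> H1 at depth 16
  lookup 208.106.48.84: bits 110100 walk d0:-→d1:-→d2:-→d3:-→d4:-→d5:H3→d6:H2 -> H2
  lookup 210.25.214.1: bits 11010010000110011101011000 walk d0:-→d1:-→d2:-→d3:-→d4:-→d5:H3→d6:H2→d7:-→d8:-→d9:-→d10:-→d11:-→d12:-→d13:-→d14:-→d15:-→d16:-→d17:-→d18:-→d19:-→d20:-→d21:-→d22:-→d23:-→d24:-→d25:-→d26:H2 -> H2
  add 148.177.128.0/19 -> H3 at depth 19
  lookup 208.0.6.219: bits 110100 walk d0:-→d1:-→d2:-→d3:-→d4:-→d5:H3→d6:H2 -> H2
  lookup 148.177.147.222: bits 10010100101100011001 walk d0:-→d1:-→d2:-→d3:-→d4:-→d5:-→d6:-→d7:-→d8:-→d9:-→d10:-→d11:-→d12:-→d13:-→d14:-→d15:-→d16:-→d17:-→d18:-→d19:H3→d20:H1 -> H1
  lookup 210.25.214.3: bits 11010010000110011101011000 walk d0:-→d1:-→d2:-→d3:-→d4:-→d5:H3→d6:H2→d7:-→d8:-→d9:-→d10:-→d11:-→d12:-→d13:-→d14:-→d15:-→d16:-→d17:-→d18:-→d19:-→d20:-→d21:-→d22:-→d23:-→d24:-→d25:-→d26:H2 -> H2
  lookup 148.177.128.2: bits 1001010010110001100 walk d0:-→d1:-→d2:-→d3:-→d4:-→d5:-→d6:-→d7:-→d8:-→d9:-→d10:-→d11:-→d12:-→d13:-→d14:-→d15:-→d16:-→d17:-→d18:-→d19:H3 -> H3
  lookup 210.25.214.0: bits 11010010000110011101011000 walk d0:-→d1:-→d2:-→d3:-→d4:-→d5:H3→d6:H2→d7:-→d8:-→d9:-→d10:-→d11:-→d12:-→d13:-→d14:-→d15:-→d16:-→d17:-→d18:-→d19:-→d20:-→d21:-→d22:-→d23:-→d24:-→d25:-→d26:H2 -> H2
  lookup 148.177.130.72: bits 1001010010110001100 walk d0:-→d1:-→d2:-→d3:-→d4:-→d5:-→d6:-→d7:-→d8:-→d9:-→d10:-→d11:-→d12:-→d13:-→d14:-→d15:-→d16:-→d17:-→d18:-→d19:H3 -> H3
  lookup 148.177.128.6: bits 1001010010110001100 walk d0:-→d1:-→d2:-→d3:-→d4:-→d5:-→d6:-→d7:-→d8:-→d9:-→d10:-→d11:-→d12:-→d13:-→d14:-→d15:-→d16:-→d17:-→d18:-→d19:H3 -> H3

== LOOKUPS ==
["H2","H2","H2","H1","H2","H3","H2","H3","H3"]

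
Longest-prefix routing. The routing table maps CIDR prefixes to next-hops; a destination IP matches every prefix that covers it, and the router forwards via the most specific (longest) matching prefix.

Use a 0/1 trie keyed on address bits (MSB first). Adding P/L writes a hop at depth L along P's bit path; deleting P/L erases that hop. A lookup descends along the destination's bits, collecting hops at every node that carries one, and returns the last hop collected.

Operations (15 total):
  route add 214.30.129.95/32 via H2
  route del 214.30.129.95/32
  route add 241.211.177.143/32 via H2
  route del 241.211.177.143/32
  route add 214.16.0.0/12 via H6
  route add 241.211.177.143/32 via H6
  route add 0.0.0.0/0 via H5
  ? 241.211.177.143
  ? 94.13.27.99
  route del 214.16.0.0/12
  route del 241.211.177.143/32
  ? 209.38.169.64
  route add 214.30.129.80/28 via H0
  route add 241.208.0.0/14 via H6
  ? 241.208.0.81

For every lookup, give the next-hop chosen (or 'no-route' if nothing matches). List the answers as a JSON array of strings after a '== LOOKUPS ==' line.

Apply in order:
  add 214.30.129.95/32 -> H2 at depth 32
  - 214.30.129.95/32 clear@32
  add 241.211.177.143/32 -> H2 at depth 32
  - 241.211.177.143/32 clear@32
  add 214.16.0.0/12 -> H6 at depth 12
  add 241.211.177.143/32 -> H6 at depth 32
  add 0.0.0.0/0 -> H5 at depth 0
  Q 241.211.177.143: descend 11110001110100111011000110001111 ; hops seen [H5,H6] ; pick H6
  Q 94.13.27.99: descend ε ; hops seen [H5] ; pick H5
  - 214.16.0.0/12 clear@12
  - 241.211.177.143/32 clear@32
  Q 209.38.169.64: descend 11010 ; hops seen [H5] ; pick H5
  add 214.30.129.80/28 -> H0 at depth 28
  add 241.208.0.0/14 -> H6 at depth 14
  Q 241.208.0.81: descend 11110001110100 ; hops seen [H5,H6] ; pick H6

== LOOKUPS ==
["H6","H5","H5","H6"]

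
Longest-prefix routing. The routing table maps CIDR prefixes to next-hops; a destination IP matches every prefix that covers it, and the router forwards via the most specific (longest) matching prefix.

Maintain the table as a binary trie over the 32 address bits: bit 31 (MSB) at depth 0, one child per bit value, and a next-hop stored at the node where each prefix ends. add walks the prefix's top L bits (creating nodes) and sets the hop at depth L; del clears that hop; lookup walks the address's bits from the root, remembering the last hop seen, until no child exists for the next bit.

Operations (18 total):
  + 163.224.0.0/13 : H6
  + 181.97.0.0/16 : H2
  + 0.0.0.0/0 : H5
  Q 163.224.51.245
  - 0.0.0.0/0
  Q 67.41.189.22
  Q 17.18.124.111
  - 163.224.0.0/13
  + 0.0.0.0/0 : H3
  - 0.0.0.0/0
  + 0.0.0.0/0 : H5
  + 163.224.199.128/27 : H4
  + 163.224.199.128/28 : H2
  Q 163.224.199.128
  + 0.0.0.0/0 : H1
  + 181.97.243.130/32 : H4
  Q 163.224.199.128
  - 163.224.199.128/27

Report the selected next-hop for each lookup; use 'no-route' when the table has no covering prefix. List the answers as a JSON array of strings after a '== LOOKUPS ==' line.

Process each operation:
  + 163.224.0.0/13 (H6) depth=13
  + 181.97.0.0/16 (H2) depth=16
  + 0.0.0.0/0 (H5) depth=0
  ? 163.224.51.245  path d0:H5→d1:-→d2:-→d3:-→d4:-→d5:-→d6:-→d7:-→d8:-→d9:-→d10:-→d11:-→d12:-→d13:H6  best=H6
  del 0.0.0.0/0 (clear depth 0)
  ? 67.41.189.22  path d0:-  best=no-route
  ? 17.18.124.111  path d0:-  best=no-route
  del 163.224.0.0/13 (clear depth 13)
  + 0.0.0.0/0 (H3) depth=0
  del 0.0.0.0/0 (clear depth 0)
  + 0.0.0.0/0 (H5) depth=0
  + 163.224.199.128/27 (H4) depth=27
  + 163.224.199.128/28 (H2) depth=28
  ? 163.224.199.128  path d0:H5→d1:-→d2:-→d3:-→d4:-→d5:-→d6:-→d7:-→d8:-→d9:-→d10:-→d11:-→d12:-→d13:-→d14:-→d15:-→d16:-→d17:-→d18:-→d19:-→d20:-→d21:-→d22:-→d23:-→d24:-→d25:-→d26:-→d27:H4→d28:H2  best=H2
  + 0.0.0.0/0 (H1) depth=0
  + 181.97.243.130/32 (H4) depth=32
  ? 163.224.199.128  path d0:H1→d1:-→d2:-→d3:-→d4:-→d5:-→d6:-→d7:-→d8:-→d9:-→d10:-→d11:-→d12:-→d13:-→d14:-→d15:-→d16:-→d17:-→d18:-→d19:-→d20:-→d21:-→d22:-→d23:-→d24:-→d25:-→d26:-→d27:H4→d28:H2  best=H2
  del 163.224.199.128/27 (clear depth 27)

== LOOKUPS ==
["H6","no-route","no-route","H2","H2"]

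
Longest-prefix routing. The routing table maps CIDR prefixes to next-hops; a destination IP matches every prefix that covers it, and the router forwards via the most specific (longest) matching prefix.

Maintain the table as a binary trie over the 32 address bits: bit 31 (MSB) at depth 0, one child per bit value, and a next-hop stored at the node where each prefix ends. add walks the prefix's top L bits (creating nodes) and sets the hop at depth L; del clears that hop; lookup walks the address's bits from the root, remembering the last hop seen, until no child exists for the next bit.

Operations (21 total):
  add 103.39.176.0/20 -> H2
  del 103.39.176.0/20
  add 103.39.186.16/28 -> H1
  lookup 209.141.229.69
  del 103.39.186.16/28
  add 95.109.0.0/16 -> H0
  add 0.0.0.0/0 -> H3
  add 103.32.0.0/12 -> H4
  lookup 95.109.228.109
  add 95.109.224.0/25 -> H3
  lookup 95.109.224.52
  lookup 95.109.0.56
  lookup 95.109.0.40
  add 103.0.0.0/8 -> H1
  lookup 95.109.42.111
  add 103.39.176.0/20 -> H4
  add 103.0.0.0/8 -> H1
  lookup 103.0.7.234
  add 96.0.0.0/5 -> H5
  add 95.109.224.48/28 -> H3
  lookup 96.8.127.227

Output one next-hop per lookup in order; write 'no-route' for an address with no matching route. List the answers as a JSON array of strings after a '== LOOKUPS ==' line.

Process each operation:
  add 103.39.176.0/20 -> H2 at depth 20
  - 103.39.176.0/20 clear@20
  add 103.39.186.16/28 -> H1 at depth 28
  ? 209.141.229.69  path d0:-  best=no-route
  - 103.39.186.16/28 clear@28
  add 95.109.0.0/16 -> H0 at depth 16
  add 0.0.0.0/0 -> H3 at depth 0
  add 103.32.0.0/12 -> H4 at depth 12
  ? 95.109.228.109  path d0:H3→d1:-→d2:-→d3:-→d4:-→d5:-→d6:-→d7:-→d8:-→d9:-→d10:-→d11:-→d12:-→d13:-→d14:-→d15:-→d16:H0  best=H0
  add 95.109.224.0/25 -> H3 at depth 25
  ? 95.109.224.52  path d0:H3→d1:-→d2:-→d3:-→d4:-→d5:-→d6:-→d7:-→d8:-→d9:-→d10:-→d11:-→d12:-→d13:-→d14:-→d15:-→d16:H0→d17:-→d18:-→d19:-→d20:-→d21:-→d22:-→d23:-→d24:-→d25:H3  best=H3
  ? 95.109.0.56  path d0:H3→d1:-→d2:-→d3:-→d4:-→d5:-→d6:-→d7:-→d8:-→d9:-→d10:-→d11:-→d12:-→d13:-→d14:-→d15:-→d16:H0  best=H0
  ? 95.109.0.40  path d0:H3→d1:-→d2:-→d3:-→d4:-→d5:-→d6:-→d7:-→d8:-→d9:-→d10:-→d11:-→d12:-→d13:-→d14:-→d15:-→d16:H0  best=H0
  add 103.0.0.0/8 -> H1 at depth 8
  ? 95.109.42.111  path d0:H3→d1:-→d2:-→d3:-→d4:-→d5:-→d6:-→d7:-→d8:-→d9:-→d10:-→d11:-→d12:-→d13:-→d14:-→d15:-→d16:H0  best=H0
  add 103.39.176.0/20 -> H4 at depth 20
  add 103.0.0.0/8 -> H1 at depth 8
  ? 103.0.7.234  path d0:H3→d1:-→d2:-→d3:-→d4:-→d5:-→d6:-→d7:-→d8:H1→d9:-→d10:-  best=H1
  add 96.0.0.0/5 -> H5 at depth 5
  add 95.109.224.48/28 -> H3 at depth 28
  ? 96.8.127.227  path d0:H3→d1:-→d2:-→d3:-→d4:-→d5:H5  best=H5

== LOOKUPS ==
["no-route","H0","H3","H0","H0","H0","H1","H5"]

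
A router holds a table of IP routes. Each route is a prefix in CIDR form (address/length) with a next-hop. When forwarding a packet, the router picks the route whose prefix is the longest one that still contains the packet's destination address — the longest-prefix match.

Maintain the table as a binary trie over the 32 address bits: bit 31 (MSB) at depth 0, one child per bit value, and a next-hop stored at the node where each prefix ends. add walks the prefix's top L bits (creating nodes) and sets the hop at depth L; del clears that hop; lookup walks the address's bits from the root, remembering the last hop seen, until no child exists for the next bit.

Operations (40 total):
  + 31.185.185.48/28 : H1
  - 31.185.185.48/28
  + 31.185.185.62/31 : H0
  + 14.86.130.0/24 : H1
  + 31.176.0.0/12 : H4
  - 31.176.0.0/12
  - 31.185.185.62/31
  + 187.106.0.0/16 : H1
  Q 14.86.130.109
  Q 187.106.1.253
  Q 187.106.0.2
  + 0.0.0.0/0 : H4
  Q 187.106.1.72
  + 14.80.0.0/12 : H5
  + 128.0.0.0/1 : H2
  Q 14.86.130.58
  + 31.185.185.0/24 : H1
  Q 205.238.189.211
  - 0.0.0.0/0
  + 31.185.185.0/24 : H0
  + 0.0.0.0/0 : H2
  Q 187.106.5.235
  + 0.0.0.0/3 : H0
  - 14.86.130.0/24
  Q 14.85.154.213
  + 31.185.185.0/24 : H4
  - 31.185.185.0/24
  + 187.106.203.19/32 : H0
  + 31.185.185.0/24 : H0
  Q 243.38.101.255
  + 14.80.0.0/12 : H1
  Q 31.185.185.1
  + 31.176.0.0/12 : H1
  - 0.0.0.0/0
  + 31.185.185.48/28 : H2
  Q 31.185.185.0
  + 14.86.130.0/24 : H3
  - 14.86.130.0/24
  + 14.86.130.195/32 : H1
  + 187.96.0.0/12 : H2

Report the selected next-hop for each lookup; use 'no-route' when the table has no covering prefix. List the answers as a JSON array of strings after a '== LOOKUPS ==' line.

Process each operation:
  + 31.185.185.48/28 (H1) depth=28
  del 31.185.185.48/28 (clear depth 28)
  + 31.185.185.62/31 (H0) depth=31
  + 14.86.130.0/24 (H1) depth=24
  + 31.176.0.0/12 (H4) depth=12
  del 31.176.0.0/12 (clear depth 12)
  del 31.185.185.62/31 (clear depth 31)
  + 187.106.0.0/16 (H1) depth=16
  Q 14.86.130.109: descend 000011100101011010000010 ; hops seen [H1] ; pick H1
  Q 187.106.1.253: descend 1011101101101010 ; hops seen [H1] ; pick H1
  Q 187.106.0.2: descend 1011101101101010 ; hops seen [H1] ; pick H1
  + 0.0.0.0/0 (H4) depth=0
  Q 187.106.1.72: descend 1011101101101010 ; hops seen [H4,H1] ; pick H1
  + 14.80.0.0/12 (H5) depth=12
  + 128.0.0.0/1 (H2) depth=1
  Q 14.86.130.58: descend 000011100101011010000010 ; hops seen [H4,H5,H1] ; pick H1
  + 31.185.185.0/24 (H1) depth=24
  Q 205.238.189.211: descend 1 ; hops seen [H4,H2] ; pick H2
  del 0.0.0.0/0 (clear depth 0)
  + 31.185.185.0/24 (H0) depth=24
  + 0.0.0.0/0 (H2) depth=0
  Q 187.106.5.235: descend 1011101101101010 ; hops seen [H2,H2,H1] ; pick H1
  + 0.0.0.0/3 (H0) depth=3
  del 14.86.130.0/24 (clear depth 24)
  Q 14.85.154.213: descend 00001110010101 ; hops seen [H2,H0,H5] ; pick H5
  + 31.185.185.0/24 (H4) depth=24
  del 31.185.185.0/24 (clear depth 24)
  + 187.106.203.19/32 (H0) depth=32
  + 31.185.185.0/24 (H0) depth=24
  Q 243.38.101.255: descend 1 ; hops seen [H2,H2] ; pick H2
  + 14.80.0.0/12 (H1) depth=12
  Q 31.185.185.1: descend 00011111101110011011100100 ; hops seen [H2,H0,H0] ; pick H0
  + 31.176.0.0/12 (H1) depth=12
  del 0.0.0.0/0 (clear depth 0)
  + 31.185.185.48/28 (H2) depth=28
  Q 31.185.185.0: descend 00011111101110011011100100 ; hops seen [H0,H1,H0] ; pick H0
  + 14.86.130.0/24 (H3) depth=24
  del 14.86.130.0/24 (clear depth 24)
  + 14.86.130.195/32 (H1) depth=32
  + 187.96.0.0/12 (H2) depth=12

== LOOKUPS ==
["H1","H1","H1","H1","H1","H2","H1","H5","H2","H0","H0"]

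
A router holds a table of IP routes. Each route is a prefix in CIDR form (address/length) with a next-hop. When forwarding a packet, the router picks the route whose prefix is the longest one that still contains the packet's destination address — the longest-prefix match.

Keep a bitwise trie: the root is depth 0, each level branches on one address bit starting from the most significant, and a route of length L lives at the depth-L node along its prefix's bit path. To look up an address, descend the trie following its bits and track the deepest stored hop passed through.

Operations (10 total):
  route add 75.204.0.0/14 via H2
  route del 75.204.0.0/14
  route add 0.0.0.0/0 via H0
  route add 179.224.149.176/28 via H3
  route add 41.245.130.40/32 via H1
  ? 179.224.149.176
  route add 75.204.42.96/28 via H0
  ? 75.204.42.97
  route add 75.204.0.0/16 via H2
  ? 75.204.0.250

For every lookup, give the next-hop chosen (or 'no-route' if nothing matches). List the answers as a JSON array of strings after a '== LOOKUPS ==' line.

Process each operation:
  add 75.204.0.0/14 -> H2 at depth 14
  del 75.204.0.0/14 (clear depth 14)
  add 0.0.0.0/0 -> H0 at depth 0
  add 179.224.149.176/28 -> H3 at depth 28
  add 41.245.130.40/32 -> H1 at depth 32
  ? 179.224.149.176  path d0:H0→d1:-→d2:-→d3:-→d4:-→d5:-→d6:-→d7:-→d8:-→d9:-→d10:-→d11:-→d12:-→d13:-→d14:-→d15:-→d16:-→d17:-→d18:-→d19:-→d20:-→d21:-→d22:-→d23:-→d24:-→d25:-→d26:-→d27:-→d28:H3  best=H3
  add 75.204.42.96/28 -> H0 at depth 28
  ? 75.204.42.97  path d0:H0→d1:-→d2:-→d3:-→d4:-→d5:-→d6:-→d7:-→d8:-→d9:-→d10:-→d11:-→d12:-→d13:-→d14:-→d15:-→d16:-→d17:-→d18:-→d19:-→d20:-→d21:-→d22:-→d23:-→d24:-→d25:-→d26:-→d27:-→d28:H0  best=H0
  add 75.204.0.0/16 -> H2 at depth 16
  ? 75.204.0.250  path d0:H0→d1:-→d2:-→d3:-→d4:-→d5:-→d6:-→d7:-→d8:-→d9:-→d10:-→d11:-→d12:-→d13:-→d14:-→d15:-→d16:H2→d17:-→d18:-  best=H2

== LOOKUPS ==
["H3","H0","H2"]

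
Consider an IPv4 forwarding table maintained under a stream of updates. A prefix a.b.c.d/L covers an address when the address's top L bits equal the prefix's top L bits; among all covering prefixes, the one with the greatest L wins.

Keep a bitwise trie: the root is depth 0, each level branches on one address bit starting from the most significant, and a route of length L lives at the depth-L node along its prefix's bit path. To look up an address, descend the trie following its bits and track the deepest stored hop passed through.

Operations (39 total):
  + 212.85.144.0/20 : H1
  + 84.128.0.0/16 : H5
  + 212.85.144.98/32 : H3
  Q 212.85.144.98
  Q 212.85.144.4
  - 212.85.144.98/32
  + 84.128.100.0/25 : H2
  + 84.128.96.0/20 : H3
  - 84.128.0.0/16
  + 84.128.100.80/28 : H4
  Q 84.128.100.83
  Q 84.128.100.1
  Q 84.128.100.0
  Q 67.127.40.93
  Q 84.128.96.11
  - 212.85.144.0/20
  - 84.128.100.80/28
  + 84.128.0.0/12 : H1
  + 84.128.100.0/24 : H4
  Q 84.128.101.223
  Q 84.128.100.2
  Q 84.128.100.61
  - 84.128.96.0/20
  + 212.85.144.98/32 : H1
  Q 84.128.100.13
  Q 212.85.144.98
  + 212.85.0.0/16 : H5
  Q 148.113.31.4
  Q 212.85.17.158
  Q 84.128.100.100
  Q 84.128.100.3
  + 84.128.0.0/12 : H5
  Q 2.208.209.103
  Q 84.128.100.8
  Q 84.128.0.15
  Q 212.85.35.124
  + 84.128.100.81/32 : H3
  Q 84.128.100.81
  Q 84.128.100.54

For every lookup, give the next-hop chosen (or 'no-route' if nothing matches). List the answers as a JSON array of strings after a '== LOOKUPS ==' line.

Process each operation:
  add 212.85.144.0/20 -> H1 at depth 20
  add 84.128.0.0/16 -> H5 at depth 16
  add 212.85.144.98/32 -> H3 at depth 32
  Q 212.85.144.98: descend 11010100010101011001000001100010 ; hops seen [H1,H3] ; pick H3
  Q 212.85.144.4: descend 1101010001010101100100000 ; hops seen [H1] ; pick H1
  - 212.85.144.98/32 clear@32
  add 84.128.100.0/25 -> H2 at depth 25
  add 84.128.96.0/20 -> H3 at depth 20
  - 84.128.0.0/16 clear@16
  add 84.128.100.80/28 -> H4 at depth 28
  Q 84.128.100.83: descend 0101010010000000011001000101 ; hops seen [H3,H2,H4] ; pick H4
  Q 84.128.100.1: descend 0101010010000000011001000 ; hops seen [H3,H2] ; pick H2
  Q 84.128.100.0: descend 0101010010000000011001000 ; hops seen [H3,H2] ; pick H2
  Q 67.127.40.93: descend 010 ; hops seen [∅] ; pick no-route
  Q 84.128.96.11: descend 010101001000000001100 ; hops seen [H3] ; pick H3
  - 212.85.144.0/20 clear@20
  - 84.128.100.80/28 clear@28
  add 84.128.0.0/12 -> H1 at depth 12
  add 84.128.100.0/24 -> H4 at depth 24
  Q 84.128.101.223: descend 01010100100000000110010 ; hops seen [H1,H3] ; pick H3
  Q 84.128.100.2: descend 0101010010000000011001000 ; hops seen [H1,H3,H4,H2] ; pick H2
  Q 84.128.100.61: descend 0101010010000000011001000 ; hops seen [H1,H3,H4,H2] ; pick H2
  - 84.128.96.0/20 clear@20
  add 212.85.144.98/32 -> H1 at depth 32
  Q 84.128.100.13: descend 0101010010000000011001000 ; hops seen [H1,H4,H2] ; pick H2
  Q 212.85.144.98: descend 11010100010101011001000001100010 ; hops seen [H1] ; pick H1
  add 212.85.0.0/16 -> H5 at depth 16
  Q 148.113.31.4: descend 1 ; hops seen [∅] ; pick no-route
  Q 212.85.17.158: descend 1101010001010101 ; hops seen [H5] ; pick H5
  Q 84.128.100.100: descend 01010100100000000110010001 ; hops seen [H1,H4,H2] ; pick H2
  Q 84.128.100.3: descend 0101010010000000011001000 ; hops seen [H1,H4,H2] ; pick H2
  add 84.128.0.0/12 -> H5 at depth 12
  Q 2.208.209.103: descend 0 ; hops seen [∅] ; pick no-route
  Q 84.128.100.8: descend 0101010010000000011001000 ; hops seen [H5,H4,H2] ; pick H2
  Q 84.128.0.15: descend 01010100100000000 ; hops seen [H5] ; pick H5
  Q 212.85.35.124: descend 1101010001010101 ; hops seen [H5] ; pick H5
  add 84.128.100.81/32 -> H3 at depth 32
  Q 84.128.100.81: descend 01010100100000000110010001010001 ; hops seen [H5,H4,H2,H3] ; pick H3
  Q 84.128.100.54: descend 0101010010000000011001000 ; hops seen [H5,H4,H2] ; pick H2

== LOOKUPS ==
["H3","H1","H4","H2","H2","no-route","H3","H3","H2","H2","H2","H1","no-route","H5","H2","H2","no-route","H2","H5","H5","H3","H2"]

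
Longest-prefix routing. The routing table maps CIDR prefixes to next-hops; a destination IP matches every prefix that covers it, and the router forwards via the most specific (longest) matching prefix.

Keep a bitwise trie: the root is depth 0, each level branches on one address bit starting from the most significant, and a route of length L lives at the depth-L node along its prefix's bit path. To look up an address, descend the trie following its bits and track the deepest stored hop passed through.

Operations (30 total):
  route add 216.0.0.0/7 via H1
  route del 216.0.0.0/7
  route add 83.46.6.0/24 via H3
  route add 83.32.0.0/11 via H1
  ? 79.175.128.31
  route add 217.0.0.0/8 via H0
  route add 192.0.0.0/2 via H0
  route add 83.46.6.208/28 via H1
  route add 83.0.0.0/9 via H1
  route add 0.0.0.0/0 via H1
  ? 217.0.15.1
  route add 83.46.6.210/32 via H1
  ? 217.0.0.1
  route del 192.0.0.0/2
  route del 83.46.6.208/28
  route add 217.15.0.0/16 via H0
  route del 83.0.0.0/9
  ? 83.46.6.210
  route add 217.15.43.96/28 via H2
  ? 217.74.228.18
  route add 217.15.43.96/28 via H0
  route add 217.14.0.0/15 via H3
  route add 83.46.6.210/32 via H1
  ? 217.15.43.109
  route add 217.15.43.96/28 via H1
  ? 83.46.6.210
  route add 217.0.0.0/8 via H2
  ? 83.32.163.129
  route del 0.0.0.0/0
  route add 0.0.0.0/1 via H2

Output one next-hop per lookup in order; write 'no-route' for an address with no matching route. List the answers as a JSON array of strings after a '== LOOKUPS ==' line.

Process each operation:
  + 216.0.0.0/7 (H1) depth=7
  - 216.0.0.0/7 clear@7
  + 83.46.6.0/24 (H3) depth=24
  + 83.32.0.0/11 (H1) depth=11
  ? 79.175.128.31  path d0:-→d1:-→d2:-→d3:-  best=no-route
  + 217.0.0.0/8 (H0) depth=8
  + 192.0.0.0/2 (H0) depth=2
  + 83.46.6.208/28 (H1) depth=28
  + 83.0.0.0/9 (H1) depth=9
  + 0.0.0.0/0 (H1) depth=0
  ? 217.0.15.1  path d0:H1→d1:-→d2:H0→d3:-→d4:-→d5:-→d6:-→d7:-→d8:H0  best=H0
  + 83.46.6.210/32 (H1) depth=32
  ? 217.0.0.1  path d0:H1→d1:-→d2:H0→d3:-→d4:-→d5:-→d6:-→d7:-→d8:H0  best=H0
  - 192.0.0.0/2 clear@2
  - 83.46.6.208/28 clear@28
  + 217.15.0.0/16 (H0) depth=16
  - 83.0.0.0/9 clear@9
  ? 83.46.6.210  path d0:H1→d1:-→d2:-→d3:-→d4:-→d5:-→d6:-→d7:-→d8:-→d9:-→d10:-→d11:H1→d12:-→d13:-→d14:-→d15:-→d16:-→d17:-→d18:-→d19:-→d20:-→d21:-→d22:-→d23:-→d24:H3→d25:-→d26:-→d27:-→d28:-→d29:-→d30:-→d31:-→d32:H1  best=H1
  + 217.15.43.96/28 (H2) depth=28
  ? 217.74.228.18  path d0:H1→d1:-→d2:-→d3:-→d4:-→d5:-→d6:-→d7:-→d8:H0→d9:-  best=H0
  + 217.15.43.96/28 (H0) depth=28
  + 217.14.0.0/15 (H3) depth=15
  + 83.46.6.210/32 (H1) depth=32
  ? 217.15.43.109  path d0:H1→d1:-→d2:-→d3:-→d4:-→d5:-→d6:-→d7:-→d8:H0→d9:-→d10:-→d11:-→d12:-→d13:-→d14:-→d15:H3→d16:H0→d17:-→d18:-→d19:-→d20:-→d21:-→d22:-→d23:-→d24:-→d25:-→d26:-→d27:-→d28:H0  best=H0
  + 217.15.43.96/28 (H1) depth=28
  ? 83.46.6.210  path d0:H1→d1:-→d2:-→d3:-→d4:-→d5:-→d6:-→d7:-→d8:-→d9:-→d10:-→d11:H1→d12:-→d13:-→d14:-→d15:-→d16:-→d17:-→d18:-→d19:-→d20:-→d21:-→d22:-→d23:-→d24:H3→d25:-→d26:-→d27:-→d28:-→d29:-→d30:-→d31:-→d32:H1  best=H1
  + 217.0.0.0/8 (H2) depth=8
  ? 83.32.163.129  path d0:H1→d1:-→d2:-→d3:-→d4:-→d5:-→d6:-→d7:-→d8:-→d9:-→d10:-→d11:H1→d12:-  best=H1
  - 0.0.0.0/0 clear@0
  + 0.0.0.0/1 (H2) depth=1

== LOOKUPS ==
["no-route","H0","H0","H1","H0","H0","H1","H1"]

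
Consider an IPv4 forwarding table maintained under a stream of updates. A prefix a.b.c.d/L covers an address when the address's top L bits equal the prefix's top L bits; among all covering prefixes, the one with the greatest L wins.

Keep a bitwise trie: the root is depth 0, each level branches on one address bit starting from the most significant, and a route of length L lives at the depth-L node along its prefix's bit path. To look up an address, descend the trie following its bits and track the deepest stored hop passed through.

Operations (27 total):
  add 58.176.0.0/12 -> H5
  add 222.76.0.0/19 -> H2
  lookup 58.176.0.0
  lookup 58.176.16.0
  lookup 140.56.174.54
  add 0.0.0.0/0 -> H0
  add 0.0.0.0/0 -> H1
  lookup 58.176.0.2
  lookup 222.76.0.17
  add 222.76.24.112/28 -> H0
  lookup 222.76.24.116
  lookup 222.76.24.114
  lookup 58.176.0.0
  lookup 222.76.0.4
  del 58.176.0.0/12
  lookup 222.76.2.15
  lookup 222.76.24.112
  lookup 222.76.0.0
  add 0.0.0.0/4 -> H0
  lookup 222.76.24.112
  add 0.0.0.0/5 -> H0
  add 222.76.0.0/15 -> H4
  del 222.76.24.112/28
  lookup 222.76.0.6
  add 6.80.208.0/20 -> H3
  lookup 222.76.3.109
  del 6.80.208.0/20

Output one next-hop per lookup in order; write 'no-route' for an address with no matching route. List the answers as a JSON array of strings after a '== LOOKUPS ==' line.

Trace:
  + 58.176.0.0/12 (H5) depth=12
  + 222.76.0.0/19 (H2) depth=19
  Q 58.176.0.0: descend 001110101011 ; hops seen [H5] ; pick H5
  Q 58.176.16.0: descend 001110101011 ; hops seen [H5] ; pick H5
  Q 140.56.174.54: descend 1 ; hops seen [∅] ; pick no-route
  + 0.0.0.0/0 (H0) depth=0
  + 0.0.0.0/0 (H1) depth=0
  Q 58.176.0.2: descend 001110101011 ; hops seen [H1,H5] ; pick H5
  Q 222.76.0.17: descend 1101111001001100000 ; hops seen [H1,H2] ; pick H2
  + 222.76.24.112/28 (H0) depth=28
  Q 222.76.24.116: descend 1101111001001100000110000111 ; hops seen [H1,H2,H0] ; pick H0
  Q 222.76.24.114: descend 1101111001001100000110000111 ; hops seen [H1,H2,H0] ; pick H0
  Q 58.176.0.0: descend 001110101011 ; hops seen [H1,H5] ; pick H5
  Q 222.76.0.4: descend 1101111001001100000 ; hops seen [H1,H2] ; pick H2
  - 58.176.0.0/12 clear@12
  Q 222.76.2.15: descend 1101111001001100000 ; hops seen [H1,H2] ; pick H2
  Q 222.76.24.112: descend 1101111001001100000110000111 ; hops seen [H1,H2,H0] ; pick H0
  Q 222.76.0.0: descend 1101111001001100000 ; hops seen [H1,H2] ; pick H2
  + 0.0.0.0/4 (H0) depth=4
  Q 222.76.24.112: descend 1101111001001100000110000111 ; hops seen [H1,H2,H0] ; pick H0
  + 0.0.0.0/5 (H0) depth=5
  + 222.76.0.0/15 (H4) depth=15
  - 222.76.24.112/28 clear@28
  Q 222.76.0.6: descend 1101111001001100000 ; hops seen [H1,H4,H2] ; pick H2
  + 6.80.208.0/20 (H3) depth=20
  Q 222.76.3.109: descend 1101111001001100000 ; hops seen [H1,H4,H2] ; pick H2
  - 6.80.208.0/20 clear@20

== LOOKUPS ==
["H5","H5","no-route","H5","H2","H0","H0","H5","H2","H2","H0","H2","H0","H2","H2"]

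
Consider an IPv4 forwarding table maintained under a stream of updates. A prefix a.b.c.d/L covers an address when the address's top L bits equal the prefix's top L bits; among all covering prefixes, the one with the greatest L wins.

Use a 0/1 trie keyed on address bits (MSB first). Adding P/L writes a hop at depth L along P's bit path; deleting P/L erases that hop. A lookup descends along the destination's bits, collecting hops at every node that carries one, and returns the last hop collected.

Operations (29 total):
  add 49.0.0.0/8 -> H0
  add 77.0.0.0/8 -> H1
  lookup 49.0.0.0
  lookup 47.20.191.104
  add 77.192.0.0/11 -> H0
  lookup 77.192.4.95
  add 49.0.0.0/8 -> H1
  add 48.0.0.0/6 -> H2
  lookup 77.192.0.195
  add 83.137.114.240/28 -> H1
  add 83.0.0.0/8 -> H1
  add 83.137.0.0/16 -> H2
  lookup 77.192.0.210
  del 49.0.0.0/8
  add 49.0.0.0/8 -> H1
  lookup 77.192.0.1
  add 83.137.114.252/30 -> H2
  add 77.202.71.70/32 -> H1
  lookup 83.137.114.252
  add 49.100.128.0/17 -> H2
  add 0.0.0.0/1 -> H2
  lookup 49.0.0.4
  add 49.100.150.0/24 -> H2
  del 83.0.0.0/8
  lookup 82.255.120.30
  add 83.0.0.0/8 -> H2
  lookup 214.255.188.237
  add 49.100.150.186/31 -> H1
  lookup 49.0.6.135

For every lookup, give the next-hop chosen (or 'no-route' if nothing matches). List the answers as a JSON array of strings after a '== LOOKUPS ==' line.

Apply in order:
  + 49.0.0.0/8 (H0) depth=8
  + 77.0.0.0/8 (H1) depth=8
  lookup 49.0.0.0: bits 00110001 walk d0:-→d1:-→d2:-→d3:-→d4:-→d5:-→d6:-→d7:-→d8:H0 -> H0
  lookup 47.20.191.104: bits 001 walk d0:-→d1:-→d2:-→d3:- -> no-route
  + 77.192.0.0/11 (H0) depth=11
  lookup 77.192.4.95: bits 01001101110 walk d0:-→d1:-→d2:-→d3:-→d4:-→d5:-→d6:-→d7:-→d8:H1→d9:-→d10:-→d11:H0 -> H0
  + 49.0.0.0/8 (H1) depth=8
  + 48.0.0.0/6 (H2) depth=6
  lookup 77.192.0.195: bits 01001101110 walk d0:-→d1:-→d2:-→d3:-→d4:-→d5:-→d6:-→d7:-→d8:H1→d9:-→d10:-→d11:H0 -> H0
  + 83.137.114.240/28 (H1) depth=28
  + 83.0.0.0/8 (H1) depth=8
  + 83.137.0.0/16 (H2) depth=16
  lookup 77.192.0.210: bits 01001101110 walk d0:-→d1:-→d2:-→d3:-→d4:-→d5:-→d6:-→d7:-→d8:H1→d9:-→d10:-→d11:H0 -> H0
  - 49.0.0.0/8 clear@8
  + 49.0.0.0/8 (H1) depth=8
  lookup 77.192.0.1: bits 01001101110 walk d0:-→d1:-→d2:-→d3:-→d4:-→d5:-→d6:-→d7:-→d8:H1→d9:-→d10:-→d11:H0 -> H0
  + 83.137.114.252/30 (H2) depth=30
  + 77.202.71.70/32 (H1) depth=32
  lookup 83.137.114.252: bits 010100111000100101110010111111 walk d0:-→d1:-→d2:-→d3:-→d4:-→d5:-→d6:-→d7:-→d8:H1→d9:-→d10:-→d11:-→d12:-→d13:-→d14:-→d15:-→d16:H2→d17:-→d18:-→d19:-→d20:-→d21:-→d22:-→d23:-→d24:-→d25:-→d26:-→d27:-→d28:H1→d29:-→d30:H2 -> H2
  + 49.100.128.0/17 (H2) depth=17
  + 0.0.0.0/1 (H2) depth=1
  lookup 49.0.0.4: bits 001100010 walk d0:-→d1:H2→d2:-→d3:-→d4:-→d5:-→d6:H2→d7:-→d8:H1→d9:- -> H1
  + 49.100.150.0/24 (H2) depth=24
  - 83.0.0.0/8 clear@8
  lookup 82.255.120.30: bits 0101001 walk d0:-→d1:H2→d2:-→d3:-→d4:-→d5:-→d6:-→d7:- -> H2
  + 83.0.0.0/8 (H2) depth=8
  lookup 214.255.188.237: bits ε walk d0:- -> no-route
  + 49.100.150.186/31 (H1) depth=31
  lookup 49.0.6.135: bits 001100010 walk d0:-→d1:H2→d2:-→d3:-→d4:-→d5:-→d6:H2→d7:-→d8:H1→d9:- -> H1

== LOOKUPS ==
["H0","no-route","H0","H0","H0","H0","H2","H1","H2","no-route","H1"]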